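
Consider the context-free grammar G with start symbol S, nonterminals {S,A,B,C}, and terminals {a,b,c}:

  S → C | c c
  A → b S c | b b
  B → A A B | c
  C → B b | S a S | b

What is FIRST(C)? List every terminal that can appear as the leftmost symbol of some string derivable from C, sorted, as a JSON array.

Compute FIRST by fixpoint:
[1]
  A via A→b S c: +{b}
  B via B→A A B: +{b}
  B via B→c: +{c}
  C via C→B b: +{b,c}
  S via S→C: +{b,c}
  FIRST(S)={b,c}  FIRST(A)={b}  FIRST(B)={b,c}  FIRST(C)={b,c}
[2] (no change)
  FIRST(S)={b,c}  FIRST(A)={b}  FIRST(B)={b,c}  FIRST(C)={b,c}

FIRST(C) = ["b", "c"]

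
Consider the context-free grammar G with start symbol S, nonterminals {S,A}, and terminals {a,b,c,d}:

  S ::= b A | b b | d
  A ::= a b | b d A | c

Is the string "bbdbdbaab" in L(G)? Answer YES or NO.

CNF form of G:
  S -> T1 A | T1 T1 | d
  A -> T0 T1 | T1 X3 | c
  T0 -> a
  T1 -> b
  T2 -> d
  X3 -> T2 A

CYK table (by increasing span):
  [0..0]={T1}  "b"  orig:{}
  [1..1]={T1}  "b"  orig:{}
  [2..2]={S,T2}  "d"  orig:{S}
  [3..3]={T1}  "b"  orig:{}
  [4..4]={S,T2}  "d"  orig:{S}
  [5..5]={T1}  "b"  orig:{}
  [6..6]={T0}  "a"  orig:{}
  [7..7]={T0}  "a"  orig:{}
  [8..8]={T1}  "b"  orig:{}
  [0..1]={S}  "bb"
  [1..2]=∅  "bd"
  [2..3]=∅  "db"
  [3..4]=∅  "bd"
  [4..5]=∅  "db"
  [5..6]=∅  "ba"
  [6..7]=∅  "aa"
  [7..8]={A}  "ab"
  [0..2]=∅  "bbd"
  [1..3]=∅  "bdb"
  [2..4]=∅  "dbd"
  [3..5]=∅  "bdb"
  [4..6]=∅  "dba"
  [5..7]=∅  "baa"
  [6..8]=∅  "aab"
  [0..3]=∅  "bbdb"
  [1..4]=∅  "bdbd"
  [2..5]=∅  "dbdb"
  [3..6]=∅  "bdba"
  [4..7]=∅  "dbaa"
  [5..8]=∅  "baab"
  [0..4]=∅  "bbdbd"
  [1..5]=∅  "bdbdb"
  [2..6]=∅  "dbdba"
  [3..7]=∅  "bdbaa"
  [4..8]=∅  "dbaab"
  [0..5]=∅  "bbdbdb"
  [1..6]=∅  "bdbdba"
  [2..7]=∅  "dbdbaa"
  [3..8]=∅  "bdbaab"
  [0..6]=∅  "bbdbdba"
  [1..7]=∅  "bdbdbaa"
  [2..8]=∅  "dbdbaab"
  [0..7]=∅  "bbdbdbaa"
  [1..8]=∅  "bdbdbaab"
  [0..8]=∅  "bbdbdbaab"

S ∉ T[0,8] ⇒ NO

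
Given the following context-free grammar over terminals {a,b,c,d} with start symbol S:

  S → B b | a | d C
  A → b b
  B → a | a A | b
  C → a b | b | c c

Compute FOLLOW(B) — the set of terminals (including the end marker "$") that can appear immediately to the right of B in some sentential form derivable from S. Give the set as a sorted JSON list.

Compute FIRST by fixpoint:
pass 1:
  A via A→b b: +{b}
  B via B→a: +{a}
  B via B→b: +{b}
  C via C→a b: +{a}
  C via C→b: +{b}
  C via C→c c: +{c}
  S via S→B b: +{a,b}
  S via S→d C: +{d}
  FIRST[S]={a,b,d}  FIRST[A]={b}  FIRST[B]={a,b}  FIRST[C]={a,b,c}
pass 2: done
  FIRST[S]={a,b,d}  FIRST[A]={b}  FIRST[B]={a,b}  FIRST[C]={a,b,c}

FOLLOW sets:
seed FOLLOW(S) with $
pass 1:
  S→B b: FOLLOW(B) ⊇ FIRST(b) = {b}; new: +{b}
  S→d C: FOLLOW(C) ⊇ FOLLOW(S) ⊇ {$}; new: +{$}
  FOLLOW[S]={$}  FOLLOW[A]={}  FOLLOW[B]={b}  FOLLOW[C]={$}
pass 2:
  B→a A: FOLLOW(A) ⊇ FOLLOW(B) ⊇ {b}; new: +{b}
  FOLLOW[S]={$}  FOLLOW[A]={b}  FOLLOW[B]={b}  FOLLOW[C]={$}
pass 3: — fixpoint
  FOLLOW[S]={$}  FOLLOW[A]={b}  FOLLOW[B]={b}  FOLLOW[C]={$}

FOLLOW(B) = ["b"]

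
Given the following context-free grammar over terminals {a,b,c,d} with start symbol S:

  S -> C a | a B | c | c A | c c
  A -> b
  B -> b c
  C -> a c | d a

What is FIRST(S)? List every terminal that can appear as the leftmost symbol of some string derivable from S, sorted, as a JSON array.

FIRST iteration:
[1]
  A via A→b: +{b}
  B via B→b c: +{b}
  C via C→a c: +{a}
  C via C→d a: +{d}
  S via S→C a: +{a,d}
  S via S→c: +{c}
  FIRST(S)={a,c,d}  FIRST(A)={b}  FIRST(B)={b}  FIRST(C)={a,d}
[2] (no change)
  FIRST(S)={a,c,d}  FIRST(A)={b}  FIRST(B)={b}  FIRST(C)={a,d}

FIRST(S) = ["a", "c", "d"]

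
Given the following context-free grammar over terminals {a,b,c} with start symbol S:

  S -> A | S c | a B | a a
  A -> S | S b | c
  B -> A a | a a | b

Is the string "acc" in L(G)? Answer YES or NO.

CNF form of G:
  S -> S T0 | S T1 | T2 B | T2 T2 | c
  A -> S T0 | S T1 | T2 B | T2 T2 | c
  B -> A T2 | T2 T2 | b
  T0 -> b
  T1 -> c
  T2 -> a

Fill CYK table bottom-up:
  [0..0]={T2}  "a"  orig:{}
  [1..1]={A,S,T1}  "c"  orig:{A,S}
  [2..2]={A,S,T1}  "c"  orig:{A,S}
  [0..1]=∅  "ac"
  [1..2]={A,S}  "cc"
  [0..2]=∅  "acc"

S ∉ T[0,2] ⇒ NO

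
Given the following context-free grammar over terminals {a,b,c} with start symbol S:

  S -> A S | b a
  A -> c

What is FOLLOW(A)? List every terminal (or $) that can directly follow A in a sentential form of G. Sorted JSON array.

Compute FIRST by fixpoint:
round 1:
  A via A→c: +{c}
  S via S→A S: +{c}
  S via S→b a: +{b}
  FIRST[S]={b,c}  FIRST[A]={c}
round 2: done
  FIRST[S]={b,c}  FIRST[A]={c}

FOLLOW sets:
seed FOLLOW(S) with $
round 1:
  S→A S: FOLLOW(A) ⊇ FIRST(S) = {b,c}; new: +{b,c}
  FOLLOW(S)={$}  FOLLOW(A)={b,c}
round 2: — fixpoint
  FOLLOW(S)={$}  FOLLOW(A)={b,c}

FOLLOW(A) = ["b", "c"]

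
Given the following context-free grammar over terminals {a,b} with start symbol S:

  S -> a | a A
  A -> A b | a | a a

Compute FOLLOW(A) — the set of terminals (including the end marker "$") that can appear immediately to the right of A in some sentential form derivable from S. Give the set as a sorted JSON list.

FIRST iteration:
pass 1:
  A via A→a: +{a}
  S via S→a: +{a}
  FIRST[S]={a}  FIRST[A]={a}
pass 2: (no change)
  FIRST[S]={a}  FIRST[A]={a}

Compute FOLLOW by fixpoint:
initialize: $ ∈ FOLLOW(S)
iter 1:
  A→A b: FOLLOW(A) ⊇ FIRST(b) = {b}; new: +{b}
  S→a A: FOLLOW(A) ⊇ FOLLOW(S) ⊇ {$}; new: +{$}
  FOLLOW(S)={$}  FOLLOW(A)={$,b}
iter 2: (stable)
  FOLLOW(S)={$}  FOLLOW(A)={$,b}

FOLLOW(A) = ["$", "b"]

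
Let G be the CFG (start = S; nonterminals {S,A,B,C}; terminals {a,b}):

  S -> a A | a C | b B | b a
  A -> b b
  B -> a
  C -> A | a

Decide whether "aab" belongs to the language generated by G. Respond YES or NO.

Convert to CNF:
  S -> T0 B | T0 T1 | T1 A | T1 C
  A -> T0 T0
  B -> a
  C -> T0 T0 | a
  T0 -> b
  T1 -> a

Fill CYK table bottom-up:
  cell(0,0) a: {B,C,T1}  orig:{B,C}
  cell(1,1) a: {B,C,T1}  orig:{B,C}
  cell(2,2) b: {T0}  orig:{}
  cell(0,1) aa: {S}
  cell(1,2) ab: ∅
  cell(0,2) aab: ∅

S ∉ T[0,2] ⇒ NO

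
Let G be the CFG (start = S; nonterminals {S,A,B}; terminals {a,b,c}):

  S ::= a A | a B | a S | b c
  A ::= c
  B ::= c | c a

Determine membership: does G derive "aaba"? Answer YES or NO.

CNF form of G:
  S -> T1 A | T1 B | T1 S | T2 T0
  A -> c
  B -> T0 T1 | c
  T0 -> c
  T1 -> a
  T2 -> b

CYK fill:
  cell(0,0) a: {T1}  orig:{}
  cell(1,1) a: {T1}  orig:{}
  cell(2,2) b: {T2}  orig:{}
  cell(3,3) a: {T1}  orig:{}
  cell(0,1) aa: ∅
  cell(1,2) ab: ∅
  cell(2,3) ba: ∅
  cell(0,2) aab: ∅
  cell(1,3) aba: ∅
  cell(0,3) aaba: ∅

S ∉ T[0,3] ⇒ NO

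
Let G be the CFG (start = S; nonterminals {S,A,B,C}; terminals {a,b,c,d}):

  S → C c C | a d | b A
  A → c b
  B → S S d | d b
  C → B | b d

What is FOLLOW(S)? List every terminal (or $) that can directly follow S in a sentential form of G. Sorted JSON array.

Compute FIRST by fixpoint:
pass 1:
  A via A→c b: +{c}
  B via B→d b: +{d}
  C via C→B: +{d}
  C via C→b d: +{b}
  S via S→C c C: +{b,d}
  S via S→a d: +{a}
  FIRST(S)={a,b,d}  FIRST(A)={c}  FIRST(B)={d}  FIRST(C)={b,d}
pass 2:
  B via B→S S d: +{a,b}
  C via C→B: +{a}
  FIRST(S)={a,b,d}  FIRST(A)={c}  FIRST(B)={a,b,d}  FIRST(C)={a,b,d}
pass 3: (stable)
  FIRST(S)={a,b,d}  FIRST(A)={c}  FIRST(B)={a,b,d}  FIRST(C)={a,b,d}

FOLLOW iteration:
FOLLOW(S) := {$}
iter 1:
  B→S S d: FOLLOW(S) ⊇ FIRST(S) = {a,b,d}; new: +{a,b,d}
  S→C c C: FOLLOW(C) ⊇ FIRST(c) = {c}; new: +{c}
  S→C c C: FOLLOW(C) ⊇ FOLLOW(S) ⊇ {$,a,b,d}; new: +{$,a,b,d}
  S→b A: FOLLOW(A) ⊇ FOLLOW(S) ⊇ {$,a,b,d}; new: +{$,a,b,d}
  FOLLOW(S)={$,a,b,d}  FOLLOW(A)={$,a,b,d}  FOLLOW(B)={}  FOLLOW(C)={$,a,b,c,d}
iter 2:
  C→B: FOLLOW(B) ⊇ FOLLOW(C) ⊇ {$,a,b,c,d}; new: +{$,a,b,c,d}
  FOLLOW(S)={$,a,b,d}  FOLLOW(A)={$,a,b,d}  FOLLOW(B)={$,a,b,c,d}  FOLLOW(C)={$,a,b,c,d}
iter 3: (stable)
  FOLLOW(S)={$,a,b,d}  FOLLOW(A)={$,a,b,d}  FOLLOW(B)={$,a,b,c,d}  FOLLOW(C)={$,a,b,c,d}

FOLLOW(S) = ["$", "a", "b", "d"]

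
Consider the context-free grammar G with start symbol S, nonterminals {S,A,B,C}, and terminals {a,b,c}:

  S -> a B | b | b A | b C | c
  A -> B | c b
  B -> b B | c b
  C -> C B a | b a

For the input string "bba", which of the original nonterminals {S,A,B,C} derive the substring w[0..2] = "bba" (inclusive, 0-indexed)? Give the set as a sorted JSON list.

Convert to CNF:
  S -> T0 A | T0 C | T2 B | b | c
  A -> T0 B | T1 T0
  B -> T0 B | T1 T0
  C -> C X3 | T0 T2
  T0 -> b
  T1 -> c
  T2 -> a
  X3 -> B T2

Fill CYK table bottom-up, restricted to cells inside w[0..2]:
  cell(0,0) b: {S,T0}  orig:{S}
  cell(1,1) b: {S,T0}  orig:{S}
  cell(2,2) a: {T2}  orig:{}
  cell(0,1) bb: ∅
  cell(1,2) ba: {C}
  cell(0,2) bba: {S}

Original NTs in T[0,2] deriving "bba": ["S"]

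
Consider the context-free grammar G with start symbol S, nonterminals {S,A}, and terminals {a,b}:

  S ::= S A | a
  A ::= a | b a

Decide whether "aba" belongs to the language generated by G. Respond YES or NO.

Convert to CNF:
  S -> S A | a
  A -> T0 T1 | a
  T0 -> b
  T1 -> a

Fill CYK table bottom-up:
  cell(0,0) a: {A,S,T1}  orig:{A,S}
  cell(1,1) b: {T0}  orig:{}
  cell(2,2) a: {A,S,T1}  orig:{A,S}
  cell(0,1) ab: ∅
  cell(1,2) ba: {A}
  cell(0,2) aba: {S}

S ∈ T[0,2] ⇒ YES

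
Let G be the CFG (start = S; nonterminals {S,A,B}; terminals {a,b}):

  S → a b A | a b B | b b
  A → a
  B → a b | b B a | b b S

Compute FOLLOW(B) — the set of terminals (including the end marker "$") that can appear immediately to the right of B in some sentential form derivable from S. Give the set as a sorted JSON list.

FIRST sets, iterate to fixpoint:
round 1:
  A via A→a: +{a}
  B via B→a b: +{a}
  B via B→b B a: +{b}
  S via S→a b A: +{a}
  S via S→b b: +{b}
  S: {a,b}  A: {a}  B: {a,b}
round 2: (stable)
  S: {a,b}  A: {a}  B: {a,b}

FOLLOW iteration:
seed FOLLOW(S) with $
iter 1:
  B→b B a: FOLLOW(B) ⊇ FIRST(a) = {a}; new: +{a}
  B→b b S: FOLLOW(S) ⊇ FOLLOW(B) ⊇ {a}; new: +{a}
  S→a b A: FOLLOW(A) ⊇ FOLLOW(S) ⊇ {$,a}; new: +{$,a}
  S→a b B: FOLLOW(B) ⊇ FOLLOW(S) ⊇ {$,a}; new: +{$}
  FOLLOW[S]={$,a}  FOLLOW[A]={$,a}  FOLLOW[B]={$,a}
iter 2: — fixpoint
  FOLLOW[S]={$,a}  FOLLOW[A]={$,a}  FOLLOW[B]={$,a}

FOLLOW(B) = ["$", "a"]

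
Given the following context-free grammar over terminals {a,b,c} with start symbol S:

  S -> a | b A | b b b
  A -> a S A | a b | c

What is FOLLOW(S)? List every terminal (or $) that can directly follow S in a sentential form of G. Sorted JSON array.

Compute FIRST by fixpoint:
round 1:
  A via A→a S A: +{a}
  A via A→c: +{c}
  S via S→a: +{a}
  S via S→b A: +{b}
  S: {a,b}  A: {a,c}
round 2: (stable)
  S: {a,b}  A: {a,c}

Compute FOLLOW by fixpoint:
initialize: $ ∈ FOLLOW(S)
round 1:
  A→a S A: FOLLOW(S) ⊇ FIRST(A) = {a,c}; new: +{a,c}
  S→b A: FOLLOW(A) ⊇ FOLLOW(S) ⊇ {$,a,c}; new: +{$,a,c}
  S: {$,a,c}  A: {$,a,c}
round 2: — fixpoint
  S: {$,a,c}  A: {$,a,c}

FOLLOW(S) = ["$", "a", "c"]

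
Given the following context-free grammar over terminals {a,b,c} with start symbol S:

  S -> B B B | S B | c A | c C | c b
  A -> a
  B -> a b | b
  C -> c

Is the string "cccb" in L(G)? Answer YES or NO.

CNF form of G:
  S -> B X3 | S B | T2 A | T2 C | T2 T1
  A -> a
  B -> T0 T1 | b
  C -> c
  T0 -> a
  T1 -> b
  T2 -> c
  X3 -> B B

Fill CYK table bottom-up:
  [0..0]={C,T2}  "c"  orig:{C}
  [1..1]={C,T2}  "c"  orig:{C}
  [2..2]={C,T2}  "c"  orig:{C}
  [3..3]={B,T1}  "b"  orig:{B}
  [0..1]={S}  "cc"
  [1..2]={S}  "cc"
  [2..3]={S}  "cb"
  [0..2]=∅  "ccc"
  [1..3]={S}  "ccb"
  [0..3]=∅  "cccb"

S ∉ T[0,3] ⇒ NO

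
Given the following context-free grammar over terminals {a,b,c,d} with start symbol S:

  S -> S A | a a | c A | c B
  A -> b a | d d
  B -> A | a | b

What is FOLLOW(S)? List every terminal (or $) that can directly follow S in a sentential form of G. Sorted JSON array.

FIRST sets, iterate to fixpoint:
round 1:
  A via A→b a: +{b}
  A via A→d d: +{d}
  B via B→A: +{b,d}
  B via B→a: +{a}
  S via S→a a: +{a}
  S via S→c A: +{c}
  S: {a,c}  A: {b,d}  B: {a,b,d}
round 2: done
  S: {a,c}  A: {b,d}  B: {a,b,d}

FOLLOW iteration:
initialize: $ ∈ FOLLOW(S)
pass 1:
  S→S A: FOLLOW(S) ⊇ FIRST(A) = {b,d}; new: +{b,d}
  S→S A: FOLLOW(A) ⊇ FOLLOW(S) ⊇ {$,b,d}; new: +{$,b,d}
  S→c B: FOLLOW(B) ⊇ FOLLOW(S) ⊇ {$,b,d}; new: +{$,b,d}
  S: {$,b,d}  A: {$,b,d}  B: {$,b,d}
pass 2: (stable)
  S: {$,b,d}  A: {$,b,d}  B: {$,b,d}

FOLLOW(S) = ["$", "b", "d"]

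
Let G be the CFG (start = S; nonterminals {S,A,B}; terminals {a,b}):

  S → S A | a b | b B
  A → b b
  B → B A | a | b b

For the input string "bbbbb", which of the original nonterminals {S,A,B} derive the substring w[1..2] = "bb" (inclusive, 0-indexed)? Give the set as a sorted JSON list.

CNF form of G:
  S -> S A | T0 B | T1 T0
  A -> T0 T0
  B -> B A | T0 T0 | a
  T0 -> b
  T1 -> a

CYK table (by increasing span), restricted to cells inside w[1..2]:
  cell(1,1) b: {T0}  orig:{}
  cell(2,2) b: {T0}  orig:{}
  cell(1,2) bb: {A,B}

Original NTs in T[1,2] deriving "bb": ["A", "B"]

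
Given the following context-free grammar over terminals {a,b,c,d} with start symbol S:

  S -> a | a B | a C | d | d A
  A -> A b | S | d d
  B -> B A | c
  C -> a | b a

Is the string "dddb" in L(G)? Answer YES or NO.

CNF form of G:
  S -> T1 B | T1 C | T2 A | a | d
  A -> A T0 | T1 B | T1 C | T2 A | T2 T2 | a | d
  B -> B A | c
  C -> T0 T1 | a
  T0 -> b
  T1 -> a
  T2 -> d

CYK table (by increasing span):
  T[0,0] 'd' = {A,S,T2}  orig:{A,S}
  T[1,1] 'd' = {A,S,T2}  orig:{A,S}
  T[2,2] 'd' = {A,S,T2}  orig:{A,S}
  T[3,3] 'b' = {T0}  orig:{}
  T[0,1] 'dd' = {A,S}
  T[1,2] 'dd' = {A,S}
  T[2,3] 'db' = {A}
  T[0,2] 'ddd' = {A,S}
  T[1,3] 'ddb' = {A,S}
  T[0,3] 'dddb' = {A,S}

S ∈ T[0,3] ⇒ YES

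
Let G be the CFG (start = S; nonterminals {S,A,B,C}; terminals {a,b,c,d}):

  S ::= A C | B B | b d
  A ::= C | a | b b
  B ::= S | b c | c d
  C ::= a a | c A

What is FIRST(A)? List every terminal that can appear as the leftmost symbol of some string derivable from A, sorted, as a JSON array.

FIRST iteration:
iter 1:
  A via A→a: +{a}
  A via A→b b: +{b}
  B via B→b c: +{b}
  B via B→c d: +{c}
  C via C→a a: +{a}
  C via C→c A: +{c}
  S via S→A C: +{a,b}
  S via S→B B: +{c}
  S: {a,b,c}  A: {a,b}  B: {b,c}  C: {a,c}
iter 2:
  A via A→C: +{c}
  B via B→S: +{a}
  S: {a,b,c}  A: {a,b,c}  B: {a,b,c}  C: {a,c}
iter 3: — fixpoint
  S: {a,b,c}  A: {a,b,c}  B: {a,b,c}  C: {a,c}

FIRST(A) = ["a", "b", "c"]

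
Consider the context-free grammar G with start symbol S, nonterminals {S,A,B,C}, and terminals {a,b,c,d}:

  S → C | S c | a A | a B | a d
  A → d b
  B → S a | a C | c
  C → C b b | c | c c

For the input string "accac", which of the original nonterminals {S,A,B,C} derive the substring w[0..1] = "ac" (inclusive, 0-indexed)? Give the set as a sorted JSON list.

Convert to CNF:
  S -> C X5 | S T3 | T2 A | T2 B | T2 T0 | T3 T3 | c
  A -> T0 T1
  B -> S T2 | T2 C | c
  C -> C X4 | T3 T3 | c
  T0 -> d
  T1 -> b
  T2 -> a
  T3 -> c
  X4 -> T1 T1
  X5 -> T1 T1

CYK table (by increasing span), restricted to cells inside w[0..1]:
  [0..0]={T2}  "a"  orig:{}
  [1..1]={B,C,S,T3}  "c"  orig:{B,C,S}
  [0..1]={B,S}  "ac"

Original NTs in T[0,1] deriving "ac": ["B", "S"]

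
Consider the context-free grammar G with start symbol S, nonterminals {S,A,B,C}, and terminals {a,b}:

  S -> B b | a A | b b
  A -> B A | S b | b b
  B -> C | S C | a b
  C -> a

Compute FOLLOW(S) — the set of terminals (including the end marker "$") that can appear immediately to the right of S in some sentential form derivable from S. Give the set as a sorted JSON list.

Compute FIRST by fixpoint:
pass 1:
  A via A→b b: +{b}
  B via B→a b: +{a}
  C via C→a: +{a}
  S via S→B b: +{a}
  S via S→b b: +{b}
  FIRST(S)={a,b}  FIRST(A)={b}  FIRST(B)={a}  FIRST(C)={a}
pass 2:
  A via A→B A: +{a}
  B via B→S C: +{b}
  FIRST(S)={a,b}  FIRST(A)={a,b}  FIRST(B)={a,b}  FIRST(C)={a}
pass 3: (no change)
  FIRST(S)={a,b}  FIRST(A)={a,b}  FIRST(B)={a,b}  FIRST(C)={a}

Compute FOLLOW by fixpoint:
FOLLOW(S) := {$}
round 1:
  A→B A: FOLLOW(B) ⊇ FIRST(A) = {a,b}; new: +{a,b}
  A→S b: FOLLOW(S) ⊇ FIRST(b) = {b}; new: +{b}
  B→C: FOLLOW(C) ⊇ FOLLOW(B) ⊇ {a,b}; new: +{a,b}
  B→S C: FOLLOW(S) ⊇ FIRST(C) = {a}; new: +{a}
  S→a A: FOLLOW(A) ⊇ FOLLOW(S) ⊇ {$,a,b}; new: +{$,a,b}
  S: {$,a,b}  A: {$,a,b}  B: {a,b}  C: {a,b}
round 2: done
  S: {$,a,b}  A: {$,a,b}  B: {a,b}  C: {a,b}

FOLLOW(S) = ["$", "a", "b"]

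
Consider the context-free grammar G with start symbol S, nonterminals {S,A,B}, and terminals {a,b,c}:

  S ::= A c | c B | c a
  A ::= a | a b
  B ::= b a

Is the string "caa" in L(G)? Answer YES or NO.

Convert to CNF:
  S -> A T2 | T2 B | T2 T0
  A -> T0 T1 | a
  B -> T1 T0
  T0 -> a
  T1 -> b
  T2 -> c

Fill CYK table bottom-up:
  [0..0]={T2}  "c"  orig:{}
  [1..1]={A,T0}  "a"  orig:{A}
  [2..2]={A,T0}  "a"  orig:{A}
  [0..1]={S}  "ca"
  [1..2]=∅  "aa"
  [0..2]=∅  "caa"

S ∉ T[0,2] ⇒ NO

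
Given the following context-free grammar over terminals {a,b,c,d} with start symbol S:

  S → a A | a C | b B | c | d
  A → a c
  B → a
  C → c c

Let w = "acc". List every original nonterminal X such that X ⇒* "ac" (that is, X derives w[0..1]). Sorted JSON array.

CNF form of G:
  S -> T0 A | T0 C | T2 B | c | d
  A -> T0 T1
  B -> a
  C -> T1 T1
  T0 -> a
  T1 -> c
  T2 -> b

CYK table (by increasing span), restricted to cells inside w[0..1]:
  [0..0]={B,T0}  "a"  orig:{B}
  [1..1]={S,T1}  "c"  orig:{S}
  [0..1]={A}  "ac"

Original NTs in T[0,1] deriving "ac": ["A"]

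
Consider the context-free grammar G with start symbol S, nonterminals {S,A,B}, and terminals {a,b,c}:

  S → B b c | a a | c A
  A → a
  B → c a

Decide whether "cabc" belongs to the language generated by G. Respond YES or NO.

CNF form of G:
  S -> B X3 | T0 A | T1 T1
  A -> a
  B -> T0 T1
  T0 -> c
  T1 -> a
  T2 -> b
  X3 -> T2 T0

CYK table (by increasing span):
  [0..0]={T0}  "c"  orig:{}
  [1..1]={A,T1}  "a"  orig:{A}
  [2..2]={T2}  "b"  orig:{}
  [3..3]={T0}  "c"  orig:{}
  [0..1]={B,S}  "ca"
  [1..2]=∅  "ab"
  [2..3]={X3}  "bc"  orig:{}
  [0..2]=∅  "cab"
  [1..3]=∅  "abc"
  [0..3]={S}  "cabc"

S ∈ T[0,3] ⇒ YES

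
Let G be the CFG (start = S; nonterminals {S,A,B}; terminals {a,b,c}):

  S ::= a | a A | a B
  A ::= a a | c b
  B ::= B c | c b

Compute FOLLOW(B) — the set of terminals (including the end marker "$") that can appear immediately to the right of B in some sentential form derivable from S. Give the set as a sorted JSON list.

FIRST sets, iterate to fixpoint:
round 1:
  A via A→a a: +{a}
  A via A→c b: +{c}
  B via B→c b: +{c}
  S via S→a: +{a}
  FIRST[S]={a}  FIRST[A]={a,c}  FIRST[B]={c}
round 2: (no change)
  FIRST[S]={a}  FIRST[A]={a,c}  FIRST[B]={c}

FOLLOW sets:
FOLLOW(S) := {$}
round 1:
  B→B c: FOLLOW(B) ⊇ FIRST(c) = {c}; new: +{c}
  S→a A: FOLLOW(A) ⊇ FOLLOW(S) ⊇ {$}; new: +{$}
  S→a B: FOLLOW(B) ⊇ FOLLOW(S) ⊇ {$}; new: +{$}
  S: {$}  A: {$}  B: {$,c}
round 2: (no change)
  S: {$}  A: {$}  B: {$,c}

FOLLOW(B) = ["$", "c"]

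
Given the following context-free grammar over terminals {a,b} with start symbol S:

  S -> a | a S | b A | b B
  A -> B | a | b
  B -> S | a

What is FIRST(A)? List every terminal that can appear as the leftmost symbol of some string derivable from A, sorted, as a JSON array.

FIRST iteration:
pass 1:
  A via A→a: +{a}
  A via A→b: +{b}
  B via B→a: +{a}
  S via S→a: +{a}
  S via S→b A: +{b}
  S: {a,b}  A: {a,b}  B: {a}
pass 2:
  B via B→S: +{b}
  S: {a,b}  A: {a,b}  B: {a,b}
pass 3: (stable)
  S: {a,b}  A: {a,b}  B: {a,b}

FIRST(A) = ["a", "b"]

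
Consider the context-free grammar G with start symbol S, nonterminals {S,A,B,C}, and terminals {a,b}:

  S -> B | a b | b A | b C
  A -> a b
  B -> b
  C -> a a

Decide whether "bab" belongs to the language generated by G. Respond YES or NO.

CNF form of G:
  S -> T0 T1 | T1 A | T1 C | b
  A -> T0 T1
  B -> b
  C -> T0 T0
  T0 -> a
  T1 -> b

CYK table (by increasing span):
  cell(0,0) b: {B,S,T1}  orig:{B,S}
  cell(1,1) a: {T0}  orig:{}
  cell(2,2) b: {B,S,T1}  orig:{B,S}
  cell(0,1) ba: ∅
  cell(1,2) ab: {A,S}
  cell(0,2) bab: {S}

S ∈ T[0,2] ⇒ YES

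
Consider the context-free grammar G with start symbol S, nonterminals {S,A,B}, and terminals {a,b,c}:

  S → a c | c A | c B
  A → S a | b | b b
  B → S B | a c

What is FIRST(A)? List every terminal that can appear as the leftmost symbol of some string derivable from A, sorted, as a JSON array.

FIRST sets, iterate to fixpoint:
[1]
  A via A→b: +{b}
  B via B→a c: +{a}
  S via S→a c: +{a}
  S via S→c A: +{c}
  FIRST[S]={a,c}  FIRST[A]={b}  FIRST[B]={a}
[2]
  A via A→S a: +{a,c}
  B via B→S B: +{c}
  FIRST[S]={a,c}  FIRST[A]={a,b,c}  FIRST[B]={a,c}
[3] — fixpoint
  FIRST[S]={a,c}  FIRST[A]={a,b,c}  FIRST[B]={a,c}

FIRST(A) = ["a", "b", "c"]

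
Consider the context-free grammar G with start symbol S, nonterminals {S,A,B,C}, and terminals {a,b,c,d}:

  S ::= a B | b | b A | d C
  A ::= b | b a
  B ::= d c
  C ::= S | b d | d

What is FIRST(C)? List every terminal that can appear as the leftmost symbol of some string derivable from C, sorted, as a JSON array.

Compute FIRST by fixpoint:
pass 1:
  A via A→b: +{b}
  B via B→d c: +{d}
  C via C→b d: +{b}
  C via C→d: +{d}
  S via S→a B: +{a}
  S via S→b: +{b}
  S via S→d C: +{d}
  FIRST(S)={a,b,d}  FIRST(A)={b}  FIRST(B)={d}  FIRST(C)={b,d}
pass 2:
  C via C→S: +{a}
  FIRST(S)={a,b,d}  FIRST(A)={b}  FIRST(B)={d}  FIRST(C)={a,b,d}
pass 3: done
  FIRST(S)={a,b,d}  FIRST(A)={b}  FIRST(B)={d}  FIRST(C)={a,b,d}

FIRST(C) = ["a", "b", "d"]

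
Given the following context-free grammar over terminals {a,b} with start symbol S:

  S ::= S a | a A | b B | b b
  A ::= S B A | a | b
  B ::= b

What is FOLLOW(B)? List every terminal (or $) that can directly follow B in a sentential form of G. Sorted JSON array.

FIRST sets, iterate to fixpoint:
[1]
  A via A→a: +{a}
  A via A→b: +{b}
  B via B→b: +{b}
  S via S→a A: +{a}
  S via S→b B: +{b}
  FIRST[S]={a,b}  FIRST[A]={a,b}  FIRST[B]={b}
[2] (stable)
  FIRST[S]={a,b}  FIRST[A]={a,b}  FIRST[B]={b}

Compute FOLLOW by fixpoint:
seed FOLLOW(S) with $
round 1:
  A→S B A: FOLLOW(S) ⊇ FIRST(B) = {b}; new: +{b}
  A→S B A: FOLLOW(B) ⊇ FIRST(A) = {a,b}; new: +{a,b}
  S→S a: FOLLOW(S) ⊇ FIRST(a) = {a}; new: +{a}
  S→a A: FOLLOW(A) ⊇ FOLLOW(S) ⊇ {$,a,b}; new: +{$,a,b}
  S→b B: FOLLOW(B) ⊇ FOLLOW(S) ⊇ {$,a,b}; new: +{$}
  FOLLOW(S)={$,a,b}  FOLLOW(A)={$,a,b}  FOLLOW(B)={$,a,b}
round 2: done
  FOLLOW(S)={$,a,b}  FOLLOW(A)={$,a,b}  FOLLOW(B)={$,a,b}

FOLLOW(B) = ["$", "a", "b"]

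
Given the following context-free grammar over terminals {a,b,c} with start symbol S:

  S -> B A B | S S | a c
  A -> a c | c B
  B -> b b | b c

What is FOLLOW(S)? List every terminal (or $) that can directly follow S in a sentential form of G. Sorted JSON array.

FIRST iteration:
pass 1:
  A via A→a c: +{a}
  A via A→c B: +{c}
  B via B→b b: +{b}
  S via S→B A B: +{b}
  S via S→a c: +{a}
  FIRST[S]={a,b}  FIRST[A]={a,c}  FIRST[B]={b}
pass 2: (no change)
  FIRST[S]={a,b}  FIRST[A]={a,c}  FIRST[B]={b}

FOLLOW iteration:
initialize: $ ∈ FOLLOW(S)
iter 1:
  S→B A B: FOLLOW(B) ⊇ FIRST(A) = {a,c}; new: +{a,c}
  S→B A B: FOLLOW(A) ⊇ FIRST(B) = {b}; new: +{b}
  S→B A B: FOLLOW(B) ⊇ FOLLOW(S) ⊇ {$}; new: +{$}
  S→S S: FOLLOW(S) ⊇ FIRST(S) = {a,b}; new: +{a,b}
  FOLLOW[S]={$,a,b}  FOLLOW[A]={b}  FOLLOW[B]={$,a,c}
iter 2:
  A→c B: FOLLOW(B) ⊇ FOLLOW(A) ⊇ {b}; new: +{b}
  FOLLOW[S]={$,a,b}  FOLLOW[A]={b}  FOLLOW[B]={$,a,b,c}
iter 3: (no change)
  FOLLOW[S]={$,a,b}  FOLLOW[A]={b}  FOLLOW[B]={$,a,b,c}

FOLLOW(S) = ["$", "a", "b"]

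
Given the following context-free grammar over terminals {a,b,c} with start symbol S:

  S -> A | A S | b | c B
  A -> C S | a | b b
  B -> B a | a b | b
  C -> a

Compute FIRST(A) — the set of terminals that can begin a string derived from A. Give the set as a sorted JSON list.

FIRST iteration:
iter 1:
  A via A→a: +{a}
  A via A→b b: +{b}
  B via B→a b: +{a}
  B via B→b: +{b}
  C via C→a: +{a}
  S via S→A: +{a,b}
  S via S→c B: +{c}
  FIRST[S]={a,b,c}  FIRST[A]={a,b}  FIRST[B]={a,b}  FIRST[C]={a}
iter 2: (no change)
  FIRST[S]={a,b,c}  FIRST[A]={a,b}  FIRST[B]={a,b}  FIRST[C]={a}

FIRST(A) = ["a", "b"]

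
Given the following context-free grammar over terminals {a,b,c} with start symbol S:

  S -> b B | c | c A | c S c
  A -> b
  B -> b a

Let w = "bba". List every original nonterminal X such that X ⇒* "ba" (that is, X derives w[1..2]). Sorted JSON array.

Convert to CNF:
  S -> T0 B | T2 A | T2 X3 | c
  A -> b
  B -> T0 T1
  T0 -> b
  T1 -> a
  T2 -> c
  X3 -> S T2

Fill CYK table bottom-up — only the sub-triangle for w[1..2]:
  cell(1,1) b: {A,T0}  orig:{A}
  cell(2,2) a: {T1}  orig:{}
  cell(1,2) ba: {B}

Original NTs in T[1,2] deriving "ba": ["B"]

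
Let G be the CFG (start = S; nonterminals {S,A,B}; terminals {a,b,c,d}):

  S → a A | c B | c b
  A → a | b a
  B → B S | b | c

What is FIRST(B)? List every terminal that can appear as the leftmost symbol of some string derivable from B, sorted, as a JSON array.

FIRST sets, iterate to fixpoint:
pass 1:
  A via A→a: +{a}
  A via A→b a: +{b}
  B via B→b: +{b}
  B via B→c: +{c}
  S via S→a A: +{a}
  S via S→c B: +{c}
  S: {a,c}  A: {a,b}  B: {b,c}
pass 2: (stable)
  S: {a,c}  A: {a,b}  B: {b,c}

FIRST(B) = ["b", "c"]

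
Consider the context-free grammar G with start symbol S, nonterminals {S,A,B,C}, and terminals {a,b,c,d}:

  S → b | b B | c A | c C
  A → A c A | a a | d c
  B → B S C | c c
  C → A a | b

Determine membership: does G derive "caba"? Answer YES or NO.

Convert to CNF:
  S -> T0 A | T0 C | T3 B | b
  A -> A X4 | T1 T1 | T2 T0
  B -> B X5 | T0 T0
  C -> A T1 | b
  T0 -> c
  T1 -> a
  T2 -> d
  T3 -> b
  X4 -> T0 A
  X5 -> S C

Fill CYK table bottom-up:
  cell(0,0) c: {T0}  orig:{}
  cell(1,1) a: {T1}  orig:{}
  cell(2,2) b: {C,S,T3}  orig:{C,S}
  cell(3,3) a: {T1}  orig:{}
  cell(0,1) ca: ∅
  cell(1,2) ab: ∅
  cell(2,3) ba: ∅
  cell(0,2) cab: ∅
  cell(1,3) aba: ∅
  cell(0,3) caba: ∅

S ∉ T[0,3] ⇒ NO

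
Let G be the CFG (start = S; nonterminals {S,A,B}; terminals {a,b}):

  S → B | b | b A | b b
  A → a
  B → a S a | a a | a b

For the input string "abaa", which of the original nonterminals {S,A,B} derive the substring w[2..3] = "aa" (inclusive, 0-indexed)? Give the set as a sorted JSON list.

CNF form of G:
  S -> T0 T0 | T0 T1 | T0 X3 | T1 A | T1 T1 | b
  A -> a
  B -> T0 T0 | T0 T1 | T0 X2
  T0 -> a
  T1 -> b
  X2 -> S T0
  X3 -> S T0

CYK fill, restricted to cells inside w[2..3]:
  [2..2]={A,T0}  "a"  orig:{A}
  [3..3]={A,T0}  "a"  orig:{A}
  [2..3]={B,S}  "aa"

Original NTs in T[2,3] deriving "aa": ["B", "S"]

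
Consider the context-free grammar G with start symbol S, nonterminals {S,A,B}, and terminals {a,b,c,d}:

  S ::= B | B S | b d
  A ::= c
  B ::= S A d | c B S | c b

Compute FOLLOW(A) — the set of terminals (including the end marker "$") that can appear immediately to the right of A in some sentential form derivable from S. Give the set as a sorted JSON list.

Compute FIRST by fixpoint:
[1]
  A via A→c: +{c}
  B via B→c B S: +{c}
  S via S→B: +{c}
  S via S→b d: +{b}
  S: {b,c}  A: {c}  B: {c}
[2]
  B via B→S A d: +{b}
  S: {b,c}  A: {c}  B: {b,c}
[3] — fixpoint
  S: {b,c}  A: {c}  B: {b,c}

FOLLOW iteration:
seed FOLLOW(S) with $
round 1:
  B→S A d: FOLLOW(S) ⊇ FIRST(A) = {c}; new: +{c}
  B→S A d: FOLLOW(A) ⊇ FIRST(d) = {d}; new: +{d}
  B→c B S: FOLLOW(B) ⊇ FIRST(S) = {b,c}; new: +{b,c}
  B→c B S: FOLLOW(S) ⊇ FOLLOW(B) ⊇ {b,c}; new: +{b}
  S→B: FOLLOW(B) ⊇ FOLLOW(S) ⊇ {$,b,c}; new: +{$}
  FOLLOW(S)={$,b,c}  FOLLOW(A)={d}  FOLLOW(B)={$,b,c}
round 2: done
  FOLLOW(S)={$,b,c}  FOLLOW(A)={d}  FOLLOW(B)={$,b,c}

FOLLOW(A) = ["d"]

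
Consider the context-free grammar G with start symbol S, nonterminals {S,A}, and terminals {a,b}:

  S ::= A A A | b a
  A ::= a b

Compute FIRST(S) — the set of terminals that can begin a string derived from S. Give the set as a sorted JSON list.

FIRST sets, iterate to fixpoint:
pass 1:
  A via A→a b: +{a}
  S via S→A A A: +{a}
  S via S→b a: +{b}
  FIRST(S)={a,b}  FIRST(A)={a}
pass 2: (stable)
  FIRST(S)={a,b}  FIRST(A)={a}

FIRST(S) = ["a", "b"]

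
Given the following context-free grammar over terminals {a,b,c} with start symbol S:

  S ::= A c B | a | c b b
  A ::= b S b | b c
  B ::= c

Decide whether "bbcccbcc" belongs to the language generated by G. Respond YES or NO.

CNF form of G:
  S -> A X3 | T1 X4 | a
  A -> T0 T1 | T0 X2
  B -> c
  T0 -> b
  T1 -> c
  X2 -> S T0
  X3 -> T1 B
  X4 -> T0 T0

CYK table (by increasing span):
  T[0,0] 'b' = {T0}  orig:{}
  T[1,1] 'b' = {T0}  orig:{}
  T[2,2] 'c' = {B,T1}  orig:{B}
  T[3,3] 'c' = {B,T1}  orig:{B}
  T[4,4] 'c' = {B,T1}  orig:{B}
  T[5,5] 'b' = {T0}  orig:{}
  T[6,6] 'c' = {B,T1}  orig:{B}
  T[7,7] 'c' = {B,T1}  orig:{B}
  T[0,1] 'bb' = {X4}  orig:{}
  T[1,2] 'bc' = {A}
  T[2,3] 'cc' = {X3}  orig:{}
  T[3,4] 'cc' = {X3}  orig:{}
  T[4,5] 'cb' = ∅
  T[5,6] 'bc' = {A}
  T[6,7] 'cc' = {X3}  orig:{}
  T[0,2] 'bbc' = ∅
  T[1,3] 'bcc' = ∅
  T[2,4] 'ccc' = ∅
  T[3,5] 'ccb' = ∅
  T[4,6] 'cbc' = ∅
  T[5,7] 'bcc' = ∅
  T[0,3] 'bbcc' = ∅
  T[1,4] 'bccc' = {S}
  T[2,5] 'cccb' = ∅
  T[3,6] 'ccbc' = ∅
  T[4,7] 'cbcc' = ∅
  T[0,4] 'bbccc' = ∅
  T[1,5] 'bcccb' = {X2}  orig:{}
  T[2,6] 'cccbc' = ∅
  T[3,7] 'ccbcc' = ∅
  T[0,5] 'bbcccb' = {A}
  T[1,6] 'bcccbc' = ∅
  T[2,7] 'cccbcc' = ∅
  T[0,6] 'bbcccbc' = ∅
  T[1,7] 'bcccbcc' = ∅
  T[0,7] 'bbcccbcc' = {S}

S ∈ T[0,7] ⇒ YES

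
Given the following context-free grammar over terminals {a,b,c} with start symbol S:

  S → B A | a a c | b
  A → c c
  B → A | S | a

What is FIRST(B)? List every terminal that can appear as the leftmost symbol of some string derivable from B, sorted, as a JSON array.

Compute FIRST by fixpoint:
iter 1:
  A via A→c c: +{c}
  B via B→A: +{c}
  B via B→a: +{a}
  S via S→B A: +{a,c}
  S via S→b: +{b}
  FIRST(S)={a,b,c}  FIRST(A)={c}  FIRST(B)={a,c}
iter 2:
  B via B→S: +{b}
  FIRST(S)={a,b,c}  FIRST(A)={c}  FIRST(B)={a,b,c}
iter 3: (no change)
  FIRST(S)={a,b,c}  FIRST(A)={c}  FIRST(B)={a,b,c}

FIRST(B) = ["a", "b", "c"]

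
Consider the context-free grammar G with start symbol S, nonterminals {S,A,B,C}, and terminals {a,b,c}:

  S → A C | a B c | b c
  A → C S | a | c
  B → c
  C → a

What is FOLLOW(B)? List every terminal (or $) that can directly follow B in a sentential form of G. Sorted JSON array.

FIRST iteration:
[1]
  A via A→a: +{a}
  A via A→c: +{c}
  B via B→c: +{c}
  C via C→a: +{a}
  S via S→A C: +{a,c}
  S via S→b c: +{b}
  S: {a,b,c}  A: {a,c}  B: {c}  C: {a}
[2] done
  S: {a,b,c}  A: {a,c}  B: {c}  C: {a}

FOLLOW iteration:
initialize: $ ∈ FOLLOW(S)
pass 1:
  A→C S: FOLLOW(C) ⊇ FIRST(S) = {a,b,c}; new: +{a,b,c}
  S→A C: FOLLOW(A) ⊇ FIRST(C) = {a}; new: +{a}
  S→A C: FOLLOW(C) ⊇ FOLLOW(S) ⊇ {$}; new: +{$}
  S→a B c: FOLLOW(B) ⊇ FIRST(c) = {c}; new: +{c}
  S: {$}  A: {a}  B: {c}  C: {$,a,b,c}
pass 2:
  A→C S: FOLLOW(S) ⊇ FOLLOW(A) ⊇ {a}; new: +{a}
  S: {$,a}  A: {a}  B: {c}  C: {$,a,b,c}
pass 3: done
  S: {$,a}  A: {a}  B: {c}  C: {$,a,b,c}

FOLLOW(B) = ["c"]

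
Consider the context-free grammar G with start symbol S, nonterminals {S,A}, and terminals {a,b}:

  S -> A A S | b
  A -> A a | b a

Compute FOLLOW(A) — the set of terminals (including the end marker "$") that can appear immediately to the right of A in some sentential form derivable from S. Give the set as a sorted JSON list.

FIRST sets, iterate to fixpoint:
[1]
  A via A→b a: +{b}
  S via S→A A S: +{b}
  FIRST[S]={b}  FIRST[A]={b}
[2] done
  FIRST[S]={b}  FIRST[A]={b}

Compute FOLLOW by fixpoint:
FOLLOW(S) := {$}
iter 1:
  A→A a: FOLLOW(A) ⊇ FIRST(a) = {a}; new: +{a}
  S→A A S: FOLLOW(A) ⊇ FIRST(A) = {b}; new: +{b}
  S: {$}  A: {a,b}
iter 2: (no change)
  S: {$}  A: {a,b}

FOLLOW(A) = ["a", "b"]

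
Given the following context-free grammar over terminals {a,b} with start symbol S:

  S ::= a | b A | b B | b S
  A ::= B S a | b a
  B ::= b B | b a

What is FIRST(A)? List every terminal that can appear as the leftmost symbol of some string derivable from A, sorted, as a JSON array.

FIRST sets, iterate to fixpoint:
pass 1:
  A via A→b a: +{b}
  B via B→b B: +{b}
  S via S→a: +{a}
  S via S→b A: +{b}
  FIRST[S]={a,b}  FIRST[A]={b}  FIRST[B]={b}
pass 2: done
  FIRST[S]={a,b}  FIRST[A]={b}  FIRST[B]={b}

FIRST(A) = ["b"]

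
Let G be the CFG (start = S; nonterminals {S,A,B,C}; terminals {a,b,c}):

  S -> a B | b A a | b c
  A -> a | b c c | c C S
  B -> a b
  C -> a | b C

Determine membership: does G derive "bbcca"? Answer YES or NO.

Convert to CNF:
  S -> T0 T1 | T0 X5 | T2 B
  A -> T0 X3 | T1 X4 | a
  B -> T2 T0
  C -> T0 C | a
  T0 -> b
  T1 -> c
  T2 -> a
  X3 -> T1 T1
  X4 -> C S
  X5 -> A T2

CYK table (by increasing span):
  T[0,0] 'b' = {T0}  orig:{}
  T[1,1] 'b' = {T0}  orig:{}
  T[2,2] 'c' = {T1}  orig:{}
  T[3,3] 'c' = {T1}  orig:{}
  T[4,4] 'a' = {A,C,T2}  orig:{A,C}
  T[0,1] 'bb' = ∅
  T[1,2] 'bc' = {S}
  T[2,3] 'cc' = {X3}  orig:{}
  T[3,4] 'ca' = ∅
  T[0,2] 'bbc' = ∅
  T[1,3] 'bcc' = {A}
  T[2,4] 'cca' = ∅
  T[0,3] 'bbcc' = ∅
  T[1,4] 'bcca' = {X5}  orig:{}
  T[0,4] 'bbcca' = {S}

S ∈ T[0,4] ⇒ YES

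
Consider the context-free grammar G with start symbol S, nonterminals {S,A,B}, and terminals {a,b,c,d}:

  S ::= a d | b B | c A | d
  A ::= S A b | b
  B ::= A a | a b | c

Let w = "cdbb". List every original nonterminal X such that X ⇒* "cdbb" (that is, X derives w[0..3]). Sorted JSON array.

Convert to CNF:
  S -> T0 B | T1 T2 | T3 A | d
  A -> S X4 | b
  B -> A T1 | T1 T0 | c
  T0 -> b
  T1 -> a
  T2 -> d
  T3 -> c
  X4 -> A T0

CYK table (by increasing span), restricted to cells inside w[0..3]:
  T[0,0] 'c' = {B,T3}  orig:{B}
  T[1,1] 'd' = {S,T2}  orig:{S}
  T[2,2] 'b' = {A,T0}  orig:{A}
  T[3,3] 'b' = {A,T0}  orig:{A}
  T[0,1] 'cd' = ∅
  T[1,2] 'db' = ∅
  T[2,3] 'bb' = {X4}  orig:{}
  T[0,2] 'cdb' = ∅
  T[1,3] 'dbb' = {A}
  T[0,3] 'cdbb' = {S}

Original NTs in T[0,3] deriving "cdbb": ["S"]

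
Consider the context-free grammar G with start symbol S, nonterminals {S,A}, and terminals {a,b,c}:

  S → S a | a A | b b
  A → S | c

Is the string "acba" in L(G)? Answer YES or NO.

Convert to CNF:
  S -> S T0 | T0 A | T1 T1
  A -> S T0 | T0 A | T1 T1 | c
  T0 -> a
  T1 -> b

Fill CYK table bottom-up:
  T[0,0] 'a' = {T0}  orig:{}
  T[1,1] 'c' = {A}
  T[2,2] 'b' = {T1}  orig:{}
  T[3,3] 'a' = {T0}  orig:{}
  T[0,1] 'ac' = {A,S}
  T[1,2] 'cb' = ∅
  T[2,3] 'ba' = ∅
  T[0,2] 'acb' = ∅
  T[1,3] 'cba' = ∅
  T[0,3] 'acba' = ∅

S ∉ T[0,3] ⇒ NO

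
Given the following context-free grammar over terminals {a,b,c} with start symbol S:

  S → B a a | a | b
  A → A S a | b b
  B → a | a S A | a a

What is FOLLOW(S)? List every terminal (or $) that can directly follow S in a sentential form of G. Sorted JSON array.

Compute FIRST by fixpoint:
pass 1:
  A via A→b b: +{b}
  B via B→a: +{a}
  S via S→B a a: +{a}
  S via S→b: +{b}
  S: {a,b}  A: {b}  B: {a}
pass 2: (stable)
  S: {a,b}  A: {b}  B: {a}

FOLLOW iteration:
FOLLOW(S) := {$}
pass 1:
  A→A S a: FOLLOW(A) ⊇ FIRST(S) = {a,b}; new: +{a,b}
  A→A S a: FOLLOW(S) ⊇ FIRST(a) = {a}; new: +{a}
  B→a S A: FOLLOW(S) ⊇ FIRST(A) = {b}; new: +{b}
  S→B a a: FOLLOW(B) ⊇ FIRST(a) = {a}; new: +{a}
  S: {$,a,b}  A: {a,b}  B: {a}
pass 2: done
  S: {$,a,b}  A: {a,b}  B: {a}

FOLLOW(S) = ["$", "a", "b"]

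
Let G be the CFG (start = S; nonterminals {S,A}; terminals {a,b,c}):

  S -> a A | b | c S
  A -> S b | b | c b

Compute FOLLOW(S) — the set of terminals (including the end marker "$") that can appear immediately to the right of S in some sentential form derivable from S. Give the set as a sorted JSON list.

FIRST sets, iterate to fixpoint:
iter 1:
  A via A→b: +{b}
  A via A→c b: +{c}
  S via S→a A: +{a}
  S via S→b: +{b}
  S via S→c S: +{c}
  FIRST[S]={a,b,c}  FIRST[A]={b,c}
iter 2:
  A via A→S b: +{a}
  FIRST[S]={a,b,c}  FIRST[A]={a,b,c}
iter 3: done
  FIRST[S]={a,b,c}  FIRST[A]={a,b,c}

Compute FOLLOW by fixpoint:
seed FOLLOW(S) with $
[1]
  A→S b: FOLLOW(S) ⊇ FIRST(b) = {b}; new: +{b}
  S→a A: FOLLOW(A) ⊇ FOLLOW(S) ⊇ {$,b}; new: +{$,b}
  FOLLOW[S]={$,b}  FOLLOW[A]={$,b}
[2] — fixpoint
  FOLLOW[S]={$,b}  FOLLOW[A]={$,b}

FOLLOW(S) = ["$", "b"]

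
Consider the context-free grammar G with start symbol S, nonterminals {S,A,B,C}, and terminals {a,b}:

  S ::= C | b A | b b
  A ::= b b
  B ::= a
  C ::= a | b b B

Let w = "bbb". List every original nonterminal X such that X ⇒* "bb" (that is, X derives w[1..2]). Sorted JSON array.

CNF form of G:
  S -> T0 A | T0 T0 | T0 X2 | a
  A -> T0 T0
  B -> a
  C -> T0 X1 | a
  T0 -> b
  X1 -> T0 B
  X2 -> T0 B

CYK table (by increasing span) (cells [i..j] with 1 ≤ i ≤ j ≤ 2 only):
  cell(1,1) b: {T0}  orig:{}
  cell(2,2) b: {T0}  orig:{}
  cell(1,2) bb: {A,S}

Original NTs in T[1,2] deriving "bb": ["A", "S"]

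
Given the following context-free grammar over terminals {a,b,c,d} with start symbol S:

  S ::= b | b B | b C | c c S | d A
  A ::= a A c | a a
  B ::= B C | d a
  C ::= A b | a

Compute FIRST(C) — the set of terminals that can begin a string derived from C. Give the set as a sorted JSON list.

FIRST iteration:
pass 1:
  A via A→a A c: +{a}
  B via B→d a: +{d}
  C via C→A b: +{a}
  S via S→b: +{b}
  S via S→c c S: +{c}
  S via S→d A: +{d}
  FIRST(S)={b,c,d}  FIRST(A)={a}  FIRST(B)={d}  FIRST(C)={a}
pass 2: done
  FIRST(S)={b,c,d}  FIRST(A)={a}  FIRST(B)={d}  FIRST(C)={a}

FIRST(C) = ["a"]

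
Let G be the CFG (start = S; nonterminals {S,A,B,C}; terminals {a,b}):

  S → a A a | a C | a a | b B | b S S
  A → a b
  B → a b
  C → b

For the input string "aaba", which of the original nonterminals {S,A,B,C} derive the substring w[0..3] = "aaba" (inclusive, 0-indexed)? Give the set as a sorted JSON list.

CNF form of G:
  S -> T0 C | T0 T0 | T0 X2 | T1 B | T1 X3
  A -> T0 T1
  B -> T0 T1
  C -> b
  T0 -> a
  T1 -> b
  X2 -> A T0
  X3 -> S S

CYK fill, restricted to cells inside w[0..3]:
  cell(0,0) a: {T0}  orig:{}
  cell(1,1) a: {T0}  orig:{}
  cell(2,2) b: {C,T1}  orig:{C}
  cell(3,3) a: {T0}  orig:{}
  cell(0,1) aa: {S}
  cell(1,2) ab: {A,B,S}
  cell(2,3) ba: ∅
  cell(0,2) aab: ∅
  cell(1,3) aba: {X2}  orig:{}
  cell(0,3) aaba: {S}

Original NTs in T[0,3] deriving "aaba": ["S"]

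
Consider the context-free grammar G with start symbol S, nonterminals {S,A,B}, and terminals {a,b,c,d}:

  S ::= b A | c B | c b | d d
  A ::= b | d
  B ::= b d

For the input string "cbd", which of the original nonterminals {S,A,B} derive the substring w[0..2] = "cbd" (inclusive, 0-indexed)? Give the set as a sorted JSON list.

Convert to CNF:
  S -> T0 A | T1 T1 | T2 B | T2 T0
  A -> b | d
  B -> T0 T1
  T0 -> b
  T1 -> d
  T2 -> c

Fill CYK table bottom-up (cells [i..j] with 0 ≤ i ≤ j ≤ 2 only):
  T[0,0] 'c' = {T2}  orig:{}
  T[1,1] 'b' = {A,T0}  orig:{A}
  T[2,2] 'd' = {A,T1}  orig:{A}
  T[0,1] 'cb' = {S}
  T[1,2] 'bd' = {B,S}
  T[0,2] 'cbd' = {S}

Original NTs in T[0,2] deriving "cbd": ["S"]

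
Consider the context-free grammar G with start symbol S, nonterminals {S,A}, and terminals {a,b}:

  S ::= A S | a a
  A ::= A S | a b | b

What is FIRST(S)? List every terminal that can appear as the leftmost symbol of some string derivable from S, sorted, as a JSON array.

FIRST iteration:
pass 1:
  A via A→a b: +{a}
  A via A→b: +{b}
  S via S→A S: +{a,b}
  FIRST[S]={a,b}  FIRST[A]={a,b}
pass 2: done
  FIRST[S]={a,b}  FIRST[A]={a,b}

FIRST(S) = ["a", "b"]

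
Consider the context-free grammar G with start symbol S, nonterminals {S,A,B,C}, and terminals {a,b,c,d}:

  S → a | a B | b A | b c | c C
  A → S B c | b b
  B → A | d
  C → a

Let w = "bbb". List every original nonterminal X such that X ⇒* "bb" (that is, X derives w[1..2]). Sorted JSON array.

Convert to CNF:
  S -> T0 C | T1 A | T1 T0 | T2 B | a
  A -> S X3 | T1 T1
  B -> S X4 | T1 T1 | d
  C -> a
  T0 -> c
  T1 -> b
  T2 -> a
  X3 -> B T0
  X4 -> B T0

Fill CYK table bottom-up — only the sub-triangle for w[1..2]:
  [1..1]={T1}  "b"  orig:{}
  [2..2]={T1}  "b"  orig:{}
  [1..2]={A,B}  "bb"

Original NTs in T[1,2] deriving "bb": ["A", "B"]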